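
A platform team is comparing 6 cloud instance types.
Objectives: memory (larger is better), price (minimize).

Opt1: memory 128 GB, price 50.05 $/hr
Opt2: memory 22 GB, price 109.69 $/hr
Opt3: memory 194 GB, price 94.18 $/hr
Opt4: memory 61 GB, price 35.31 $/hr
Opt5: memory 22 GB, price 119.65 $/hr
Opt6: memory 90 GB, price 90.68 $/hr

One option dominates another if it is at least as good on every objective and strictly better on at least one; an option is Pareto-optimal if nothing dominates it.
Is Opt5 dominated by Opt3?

Opt3 vs Opt5: memory 194≥22, price 94.18≤119.65 — Opt3 is at least as good on every objective with at least one strict improvement.

Yes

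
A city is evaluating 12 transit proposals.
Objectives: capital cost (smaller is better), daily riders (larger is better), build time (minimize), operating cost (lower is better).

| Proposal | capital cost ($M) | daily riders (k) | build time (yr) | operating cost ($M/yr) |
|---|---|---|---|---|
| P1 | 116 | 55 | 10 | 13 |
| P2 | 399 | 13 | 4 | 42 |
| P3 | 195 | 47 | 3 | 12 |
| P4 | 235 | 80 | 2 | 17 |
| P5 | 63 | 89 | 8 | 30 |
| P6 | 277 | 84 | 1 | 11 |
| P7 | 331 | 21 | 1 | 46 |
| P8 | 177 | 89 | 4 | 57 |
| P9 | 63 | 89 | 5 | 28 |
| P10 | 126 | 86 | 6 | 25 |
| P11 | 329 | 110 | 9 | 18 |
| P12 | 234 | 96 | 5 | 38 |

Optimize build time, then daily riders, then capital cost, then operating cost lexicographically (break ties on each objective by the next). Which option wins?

First minimize build time: best is 1, kept {P6, P7}.
Then maximize daily riders: best is 84, kept {P6}.

P6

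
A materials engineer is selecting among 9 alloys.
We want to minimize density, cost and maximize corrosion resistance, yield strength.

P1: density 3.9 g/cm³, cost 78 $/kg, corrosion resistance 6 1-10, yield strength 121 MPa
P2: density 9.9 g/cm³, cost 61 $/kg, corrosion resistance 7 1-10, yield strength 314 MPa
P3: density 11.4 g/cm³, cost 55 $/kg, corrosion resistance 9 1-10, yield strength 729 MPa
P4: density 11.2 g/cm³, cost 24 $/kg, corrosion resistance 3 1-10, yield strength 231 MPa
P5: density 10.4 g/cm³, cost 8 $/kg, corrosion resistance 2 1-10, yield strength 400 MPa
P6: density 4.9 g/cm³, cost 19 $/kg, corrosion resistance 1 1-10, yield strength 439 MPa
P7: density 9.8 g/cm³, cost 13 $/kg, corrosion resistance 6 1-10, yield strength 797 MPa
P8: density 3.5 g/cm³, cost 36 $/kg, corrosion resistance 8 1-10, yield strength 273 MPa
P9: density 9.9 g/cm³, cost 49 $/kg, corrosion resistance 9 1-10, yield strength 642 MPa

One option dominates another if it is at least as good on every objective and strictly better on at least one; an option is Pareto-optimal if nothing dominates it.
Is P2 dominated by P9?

Yes

P9 vs P2: density 9.9≤9.9, cost 49≤61, corrosion resistance 9≥7, yield strength 642≥314 — P9 is at least as good on every objective with at least one strict improvement.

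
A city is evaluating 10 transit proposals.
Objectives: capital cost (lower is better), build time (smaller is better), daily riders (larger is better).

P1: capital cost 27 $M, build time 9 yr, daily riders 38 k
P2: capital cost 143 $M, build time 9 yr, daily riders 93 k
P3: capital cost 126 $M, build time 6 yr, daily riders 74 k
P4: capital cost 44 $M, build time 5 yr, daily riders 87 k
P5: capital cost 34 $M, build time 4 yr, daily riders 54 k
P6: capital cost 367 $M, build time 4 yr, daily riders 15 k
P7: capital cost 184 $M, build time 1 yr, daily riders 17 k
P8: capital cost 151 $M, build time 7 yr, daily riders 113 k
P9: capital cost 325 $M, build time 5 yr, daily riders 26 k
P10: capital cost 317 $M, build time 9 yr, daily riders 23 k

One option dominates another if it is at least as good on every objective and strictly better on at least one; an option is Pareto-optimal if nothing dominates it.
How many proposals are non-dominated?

P1: not dominated (best capital cost).
P2: not dominated.
P3: dominated by P4 (capital cost 44≤126, build time 5≤6, daily riders 87≥74).
P4: not dominated.
P5: not dominated.
P6: dominated by P5 (capital cost 34≤367, build time 4≤4, daily riders 54≥15).
P7: not dominated (best build time).
P8: not dominated (best daily riders).
P9: dominated by P4 (capital cost 44≤325, build time 5≤5, daily riders 87≥26).
P10: dominated by P1 (capital cost 27≤317, build time 9≤9, daily riders 38≥23).
Pareto-optimal: P1, P2, P4, P5, P7, P8 → 6.

6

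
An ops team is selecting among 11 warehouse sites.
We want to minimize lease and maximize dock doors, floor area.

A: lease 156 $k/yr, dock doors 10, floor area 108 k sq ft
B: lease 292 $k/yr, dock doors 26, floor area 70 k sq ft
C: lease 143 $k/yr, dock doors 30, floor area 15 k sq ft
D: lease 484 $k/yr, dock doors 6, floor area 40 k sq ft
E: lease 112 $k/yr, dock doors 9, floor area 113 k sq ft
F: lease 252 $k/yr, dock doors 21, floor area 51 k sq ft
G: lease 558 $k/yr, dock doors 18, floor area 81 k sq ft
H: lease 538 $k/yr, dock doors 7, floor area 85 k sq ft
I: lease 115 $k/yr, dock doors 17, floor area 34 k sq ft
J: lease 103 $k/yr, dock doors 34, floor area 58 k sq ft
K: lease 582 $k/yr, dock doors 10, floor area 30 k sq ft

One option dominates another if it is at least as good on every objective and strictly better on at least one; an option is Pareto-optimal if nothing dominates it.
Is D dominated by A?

A vs D: lease 156≤484, dock doors 10≥6, floor area 108≥40 — A is at least as good on every objective with at least one strict improvement.

Yes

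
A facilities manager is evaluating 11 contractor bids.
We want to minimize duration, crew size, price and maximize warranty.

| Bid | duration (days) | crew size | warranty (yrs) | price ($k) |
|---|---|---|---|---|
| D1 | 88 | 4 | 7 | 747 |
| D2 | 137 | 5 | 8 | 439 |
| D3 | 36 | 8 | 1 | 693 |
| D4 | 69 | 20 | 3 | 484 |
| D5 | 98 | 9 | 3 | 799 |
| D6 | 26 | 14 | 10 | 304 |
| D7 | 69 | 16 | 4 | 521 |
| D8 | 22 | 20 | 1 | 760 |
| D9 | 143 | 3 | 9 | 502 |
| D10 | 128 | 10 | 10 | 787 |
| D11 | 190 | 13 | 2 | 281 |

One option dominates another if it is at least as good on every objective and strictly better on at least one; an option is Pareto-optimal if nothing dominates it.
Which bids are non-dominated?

D1, D2, D3, D6, D8, D9, D10, D11

D1: not dominated.
D2: not dominated.
D3: not dominated.
D4: dominated by D6 (duration 26≤69, crew size 14≤20, warranty 10≥3, price 304≤484).
D5: dominated by D1 (duration 88≤98, crew size 4≤9, warranty 7≥3, price 747≤799).
D6: not dominated.
D7: dominated by D6 (duration 26≤69, crew size 14≤16, warranty 10≥4, price 304≤521).
D8: not dominated (best duration).
D9: not dominated (best crew size).
D10: not dominated.
D11: not dominated (best price).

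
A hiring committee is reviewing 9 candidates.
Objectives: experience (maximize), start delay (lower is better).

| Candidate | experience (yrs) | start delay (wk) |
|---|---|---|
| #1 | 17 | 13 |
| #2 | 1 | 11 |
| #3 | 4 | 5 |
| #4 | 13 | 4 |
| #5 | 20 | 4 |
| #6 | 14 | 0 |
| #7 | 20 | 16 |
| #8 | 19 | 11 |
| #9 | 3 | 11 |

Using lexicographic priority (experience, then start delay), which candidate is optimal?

#5

First maximize experience: best is 20, kept {#5, #7}.
Then minimize start delay: best is 4, kept {#5}.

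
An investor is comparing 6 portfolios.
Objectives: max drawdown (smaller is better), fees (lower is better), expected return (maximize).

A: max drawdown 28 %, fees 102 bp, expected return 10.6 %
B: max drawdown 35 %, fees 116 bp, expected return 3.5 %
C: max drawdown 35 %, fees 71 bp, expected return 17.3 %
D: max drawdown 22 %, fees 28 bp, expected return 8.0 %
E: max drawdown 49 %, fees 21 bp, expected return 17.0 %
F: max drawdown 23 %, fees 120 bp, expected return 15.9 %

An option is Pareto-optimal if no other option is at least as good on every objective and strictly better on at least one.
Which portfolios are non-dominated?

A, C, D, E, F

A: not dominated.
B: dominated by A (max drawdown 28≤35, fees 102≤116, expected return 10.6≥3.5).
C: not dominated (best expected return).
D: not dominated (best max drawdown).
E: not dominated (best fees).
F: not dominated.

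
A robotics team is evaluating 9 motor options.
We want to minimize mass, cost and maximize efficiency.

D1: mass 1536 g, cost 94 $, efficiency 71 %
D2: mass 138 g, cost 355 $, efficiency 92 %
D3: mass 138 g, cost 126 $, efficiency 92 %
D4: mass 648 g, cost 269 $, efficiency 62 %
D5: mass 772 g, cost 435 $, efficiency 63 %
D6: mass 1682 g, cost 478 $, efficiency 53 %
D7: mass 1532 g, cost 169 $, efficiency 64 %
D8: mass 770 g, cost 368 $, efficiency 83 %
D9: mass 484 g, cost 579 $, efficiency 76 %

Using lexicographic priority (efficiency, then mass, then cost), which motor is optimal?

First maximize efficiency: best is 92, kept {D2, D3}.
Then minimize mass: best is 138, kept {D2, D3}.
Then minimize cost: best is 126, kept {D3}.

D3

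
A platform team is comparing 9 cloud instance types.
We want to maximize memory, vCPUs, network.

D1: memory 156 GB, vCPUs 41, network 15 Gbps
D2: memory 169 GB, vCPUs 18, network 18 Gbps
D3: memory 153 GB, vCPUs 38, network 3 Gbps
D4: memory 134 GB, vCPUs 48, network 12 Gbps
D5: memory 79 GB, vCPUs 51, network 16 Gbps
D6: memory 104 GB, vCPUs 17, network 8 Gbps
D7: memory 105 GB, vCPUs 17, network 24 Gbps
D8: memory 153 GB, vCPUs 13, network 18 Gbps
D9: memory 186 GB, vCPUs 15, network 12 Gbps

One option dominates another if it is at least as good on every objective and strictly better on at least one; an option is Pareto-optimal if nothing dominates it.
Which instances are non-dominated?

D1, D2, D4, D5, D7, D9

D1: not dominated.
D2: not dominated.
D3: dominated by D1 (memory 156≥153, vCPUs 41≥38, network 15≥3).
D4: not dominated.
D5: not dominated (best vCPUs).
D6: dominated by D1 (memory 156≥104, vCPUs 41≥17, network 15≥8).
D7: not dominated (best network).
D8: dominated by D2 (memory 169≥153, vCPUs 18≥13, network 18≥18).
D9: not dominated (best memory).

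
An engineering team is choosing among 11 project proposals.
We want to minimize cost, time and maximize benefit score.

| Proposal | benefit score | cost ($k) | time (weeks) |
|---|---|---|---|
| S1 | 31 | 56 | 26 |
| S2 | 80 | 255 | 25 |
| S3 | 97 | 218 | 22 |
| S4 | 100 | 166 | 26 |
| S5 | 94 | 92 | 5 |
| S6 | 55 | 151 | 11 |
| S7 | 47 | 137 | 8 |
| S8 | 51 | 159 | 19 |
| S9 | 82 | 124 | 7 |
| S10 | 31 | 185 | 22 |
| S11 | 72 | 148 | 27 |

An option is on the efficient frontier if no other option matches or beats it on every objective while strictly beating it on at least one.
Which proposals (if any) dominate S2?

S3, S5, S9

S3: benefit score 97≥80, cost 218≤255, time 22≤25 — dominates S2.
S5: benefit score 94≥80, cost 92≤255, time 5≤25 — dominates S2.
S9: benefit score 82≥80, cost 124≤255, time 7≤25 — dominates S2.
Others (S1, S4, S6, S7, S8, S10, S11) are each worse than S2 on at least one objective.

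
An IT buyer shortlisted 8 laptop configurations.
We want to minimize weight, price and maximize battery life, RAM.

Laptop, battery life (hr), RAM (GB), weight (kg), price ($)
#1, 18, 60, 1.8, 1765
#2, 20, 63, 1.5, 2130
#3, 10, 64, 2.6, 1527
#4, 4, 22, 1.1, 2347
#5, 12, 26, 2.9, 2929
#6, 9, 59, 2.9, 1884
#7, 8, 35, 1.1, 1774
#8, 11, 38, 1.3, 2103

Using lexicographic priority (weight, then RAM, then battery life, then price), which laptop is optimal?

#7

First minimize weight: best is 1.1, kept {#4, #7}.
Then maximize RAM: best is 35, kept {#7}.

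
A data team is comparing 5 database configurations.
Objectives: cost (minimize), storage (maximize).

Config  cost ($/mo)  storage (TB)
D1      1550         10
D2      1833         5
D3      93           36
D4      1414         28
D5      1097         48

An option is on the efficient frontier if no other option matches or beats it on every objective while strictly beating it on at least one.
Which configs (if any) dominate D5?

D1: worse on cost (1550 vs 1097).
D2: worse on cost (1833 vs 1097).
D3: worse on storage (36 vs 48).
D4: worse on cost (1414 vs 1097).
No option dominates D5.

none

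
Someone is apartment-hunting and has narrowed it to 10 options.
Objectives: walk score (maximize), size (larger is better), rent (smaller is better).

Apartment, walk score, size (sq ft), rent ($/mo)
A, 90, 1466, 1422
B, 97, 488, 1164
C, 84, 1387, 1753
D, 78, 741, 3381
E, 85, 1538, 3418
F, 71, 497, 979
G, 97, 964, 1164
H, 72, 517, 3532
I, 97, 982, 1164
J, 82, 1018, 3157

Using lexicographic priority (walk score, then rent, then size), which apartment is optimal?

First maximize walk score: best is 97, kept {B, G, I}.
Then minimize rent: best is 1164, kept {B, G, I}.
Then maximize size: best is 982, kept {I}.

I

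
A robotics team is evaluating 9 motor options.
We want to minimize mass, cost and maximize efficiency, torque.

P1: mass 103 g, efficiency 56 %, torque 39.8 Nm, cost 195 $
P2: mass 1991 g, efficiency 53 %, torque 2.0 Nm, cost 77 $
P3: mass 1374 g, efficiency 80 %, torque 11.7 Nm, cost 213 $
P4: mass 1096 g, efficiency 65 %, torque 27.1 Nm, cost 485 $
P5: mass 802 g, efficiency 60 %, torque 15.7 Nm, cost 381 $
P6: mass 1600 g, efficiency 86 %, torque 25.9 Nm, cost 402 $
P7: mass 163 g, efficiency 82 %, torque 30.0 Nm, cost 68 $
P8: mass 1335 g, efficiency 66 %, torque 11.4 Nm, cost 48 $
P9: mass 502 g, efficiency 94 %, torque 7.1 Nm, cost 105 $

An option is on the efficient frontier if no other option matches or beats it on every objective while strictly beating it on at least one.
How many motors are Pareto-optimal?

P1: not dominated (best mass).
P2: dominated by P7 (mass 163≤1991, efficiency 82≥53, torque 30.0≥2.0, cost 68≤77).
P3: dominated by P7 (mass 163≤1374, efficiency 82≥80, torque 30.0≥11.7, cost 68≤213).
P4: dominated by P7 (mass 163≤1096, efficiency 82≥65, torque 30.0≥27.1, cost 68≤485).
P5: dominated by P7 (mass 163≤802, efficiency 82≥60, torque 30.0≥15.7, cost 68≤381).
P6: not dominated.
P7: not dominated.
P8: not dominated (best cost).
P9: not dominated (best efficiency).
Pareto-optimal: P1, P6, P7, P8, P9 → 5.

5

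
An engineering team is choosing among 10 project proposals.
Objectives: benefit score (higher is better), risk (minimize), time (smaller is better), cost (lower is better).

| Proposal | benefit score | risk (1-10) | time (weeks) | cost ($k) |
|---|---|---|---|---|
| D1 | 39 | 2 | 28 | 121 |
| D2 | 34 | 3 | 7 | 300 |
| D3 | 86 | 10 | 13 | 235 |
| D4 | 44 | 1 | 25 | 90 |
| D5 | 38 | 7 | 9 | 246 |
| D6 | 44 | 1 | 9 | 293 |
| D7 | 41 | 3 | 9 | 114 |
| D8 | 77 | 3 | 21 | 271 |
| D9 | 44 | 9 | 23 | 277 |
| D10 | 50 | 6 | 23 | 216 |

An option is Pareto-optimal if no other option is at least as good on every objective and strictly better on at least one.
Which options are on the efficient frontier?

D2, D3, D4, D6, D7, D8, D10

D1: dominated by D4 (benefit score 44≥39, risk 1≤2, time 25≤28, cost 90≤121).
D2: not dominated (best time).
D3: not dominated (best benefit score).
D4: not dominated (best cost).
D5: dominated by D7 (benefit score 41≥38, risk 3≤7, time 9≤9, cost 114≤246).
D6: not dominated.
D7: not dominated.
D8: not dominated.
D9: dominated by D8 (benefit score 77≥44, risk 3≤9, time 21≤23, cost 271≤277).
D10: not dominated.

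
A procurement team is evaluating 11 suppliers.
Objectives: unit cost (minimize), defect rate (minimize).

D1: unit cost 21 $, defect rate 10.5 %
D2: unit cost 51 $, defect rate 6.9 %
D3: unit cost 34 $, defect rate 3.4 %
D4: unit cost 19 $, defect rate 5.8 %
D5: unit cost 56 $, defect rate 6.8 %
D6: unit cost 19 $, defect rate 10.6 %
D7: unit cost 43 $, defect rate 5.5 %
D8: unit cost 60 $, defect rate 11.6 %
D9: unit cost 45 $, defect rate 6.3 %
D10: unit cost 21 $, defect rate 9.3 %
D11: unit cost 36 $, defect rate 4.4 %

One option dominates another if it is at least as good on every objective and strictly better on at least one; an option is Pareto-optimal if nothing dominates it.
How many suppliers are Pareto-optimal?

2

D1: dominated by D4 (unit cost 19≤21, defect rate 5.8≤10.5).
D2: dominated by D3 (unit cost 34≤51, defect rate 3.4≤6.9).
D3: not dominated (best defect rate).
D4: not dominated.
D5: dominated by D3 (unit cost 34≤56, defect rate 3.4≤6.8).
D6: dominated by D4 (unit cost 19≤19, defect rate 5.8≤10.6).
D7: dominated by D3 (unit cost 34≤43, defect rate 3.4≤5.5).
D8: dominated by D1 (unit cost 21≤60, defect rate 10.5≤11.6).
D9: dominated by D3 (unit cost 34≤45, defect rate 3.4≤6.3).
D10: dominated by D4 (unit cost 19≤21, defect rate 5.8≤9.3).
D11: dominated by D3 (unit cost 34≤36, defect rate 3.4≤4.4).
Pareto-optimal: D3, D4 → 2.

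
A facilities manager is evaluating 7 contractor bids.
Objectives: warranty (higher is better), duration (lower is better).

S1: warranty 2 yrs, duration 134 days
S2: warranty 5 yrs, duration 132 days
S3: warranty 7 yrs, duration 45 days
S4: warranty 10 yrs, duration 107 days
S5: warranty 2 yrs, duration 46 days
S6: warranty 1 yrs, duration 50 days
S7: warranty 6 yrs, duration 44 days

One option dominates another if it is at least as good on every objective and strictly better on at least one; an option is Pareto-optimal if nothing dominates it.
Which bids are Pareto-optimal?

S1: dominated by S2 (warranty 5≥2, duration 132≤134).
S2: dominated by S3 (warranty 7≥5, duration 45≤132).
S3: not dominated.
S4: not dominated (best warranty).
S5: dominated by S3 (warranty 7≥2, duration 45≤46).
S6: dominated by S3 (warranty 7≥1, duration 45≤50).
S7: not dominated (best duration).

S3, S4, S7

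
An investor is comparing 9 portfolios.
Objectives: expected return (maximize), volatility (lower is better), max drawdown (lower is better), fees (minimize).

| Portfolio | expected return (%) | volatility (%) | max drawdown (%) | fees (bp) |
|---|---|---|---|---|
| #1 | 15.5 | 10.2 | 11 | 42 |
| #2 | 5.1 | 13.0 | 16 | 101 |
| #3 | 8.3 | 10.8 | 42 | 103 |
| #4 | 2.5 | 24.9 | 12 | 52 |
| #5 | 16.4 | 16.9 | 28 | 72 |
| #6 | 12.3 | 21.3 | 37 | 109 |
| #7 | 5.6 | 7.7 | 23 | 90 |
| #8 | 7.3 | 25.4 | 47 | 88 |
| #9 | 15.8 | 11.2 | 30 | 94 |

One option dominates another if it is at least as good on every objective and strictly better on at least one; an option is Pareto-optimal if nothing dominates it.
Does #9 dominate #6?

#9 vs #6: expected return 15.8≥12.3, volatility 11.2≤21.3, max drawdown 30≤37, fees 94≤109 — #9 is at least as good on every objective with at least one strict improvement.

Yes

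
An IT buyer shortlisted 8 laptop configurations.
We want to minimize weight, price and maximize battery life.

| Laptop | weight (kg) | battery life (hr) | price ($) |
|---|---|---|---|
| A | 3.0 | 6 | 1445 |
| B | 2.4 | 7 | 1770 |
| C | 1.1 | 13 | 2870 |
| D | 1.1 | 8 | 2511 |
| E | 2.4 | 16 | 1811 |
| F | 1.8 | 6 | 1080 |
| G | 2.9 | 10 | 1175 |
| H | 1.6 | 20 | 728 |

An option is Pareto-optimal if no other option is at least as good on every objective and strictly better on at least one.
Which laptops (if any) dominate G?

H

H: weight 1.6≤2.9, battery life 20≥10, price 728≤1175 — dominates G.
Others (A, B, C, D, E, F) are each worse than G on at least one objective.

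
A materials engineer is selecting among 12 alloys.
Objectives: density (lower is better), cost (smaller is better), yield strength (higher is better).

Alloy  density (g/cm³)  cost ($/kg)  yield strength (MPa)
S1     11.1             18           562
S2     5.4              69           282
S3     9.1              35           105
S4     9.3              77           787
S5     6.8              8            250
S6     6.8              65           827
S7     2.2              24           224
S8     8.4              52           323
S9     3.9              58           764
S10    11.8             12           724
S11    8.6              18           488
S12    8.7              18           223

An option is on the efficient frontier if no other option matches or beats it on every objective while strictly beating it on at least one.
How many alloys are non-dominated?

8

S1: not dominated.
S2: dominated by S9 (density 3.9≤5.4, cost 58≤69, yield strength 764≥282).
S3: dominated by S5 (density 6.8≤9.1, cost 8≤35, yield strength 250≥105).
S4: dominated by S6 (density 6.8≤9.3, cost 65≤77, yield strength 827≥787).
S5: not dominated (best cost).
S6: not dominated (best yield strength).
S7: not dominated (best density).
S8: not dominated.
S9: not dominated.
S10: not dominated.
S11: not dominated.
S12: dominated by S5 (density 6.8≤8.7, cost 8≤18, yield strength 250≥223).
Pareto-optimal: S1, S5, S6, S7, S8, S9, S10, S11 → 8.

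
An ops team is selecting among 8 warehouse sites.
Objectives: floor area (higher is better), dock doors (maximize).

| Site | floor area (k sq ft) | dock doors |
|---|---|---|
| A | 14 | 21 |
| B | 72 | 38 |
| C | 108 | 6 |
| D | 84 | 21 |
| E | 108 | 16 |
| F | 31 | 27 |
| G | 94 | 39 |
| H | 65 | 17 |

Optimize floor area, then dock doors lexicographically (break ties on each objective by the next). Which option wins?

First maximize floor area: best is 108, kept {C, E}.
Then maximize dock doors: best is 16, kept {E}.

E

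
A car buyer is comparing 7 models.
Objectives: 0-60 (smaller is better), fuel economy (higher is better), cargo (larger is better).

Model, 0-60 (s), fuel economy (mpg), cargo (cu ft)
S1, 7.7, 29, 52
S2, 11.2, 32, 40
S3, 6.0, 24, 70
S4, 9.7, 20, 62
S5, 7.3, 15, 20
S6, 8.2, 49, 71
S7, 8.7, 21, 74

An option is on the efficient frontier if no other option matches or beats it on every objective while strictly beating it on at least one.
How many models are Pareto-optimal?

S1: not dominated.
S2: dominated by S6 (0-60 8.2≤11.2, fuel economy 49≥32, cargo 71≥40).
S3: not dominated (best 0-60).
S4: dominated by S3 (0-60 6.0≤9.7, fuel economy 24≥20, cargo 70≥62).
S5: dominated by S3 (0-60 6.0≤7.3, fuel economy 24≥15, cargo 70≥20).
S6: not dominated (best fuel economy).
S7: not dominated (best cargo).
Pareto-optimal: S1, S3, S6, S7 → 4.

4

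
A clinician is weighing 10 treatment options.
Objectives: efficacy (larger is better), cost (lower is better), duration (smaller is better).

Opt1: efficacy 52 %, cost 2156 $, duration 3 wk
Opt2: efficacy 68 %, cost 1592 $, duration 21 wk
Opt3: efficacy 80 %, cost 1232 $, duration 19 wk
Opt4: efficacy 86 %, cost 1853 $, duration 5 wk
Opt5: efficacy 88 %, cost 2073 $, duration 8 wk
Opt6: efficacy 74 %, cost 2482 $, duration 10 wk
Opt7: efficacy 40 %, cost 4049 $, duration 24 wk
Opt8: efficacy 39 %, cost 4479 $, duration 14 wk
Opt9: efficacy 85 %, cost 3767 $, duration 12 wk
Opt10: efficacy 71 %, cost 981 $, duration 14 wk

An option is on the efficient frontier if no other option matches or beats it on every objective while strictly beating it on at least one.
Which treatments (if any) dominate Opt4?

none

Opt1: worse on efficacy (52 vs 86).
Opt2: worse on efficacy (68 vs 86).
Opt3: worse on efficacy (80 vs 86).
Opt5: worse on cost (2073 vs 1853).
Opt6: worse on efficacy (74 vs 86).
Opt7: worse on efficacy (40 vs 86).
Opt8: worse on efficacy (39 vs 86).
Opt9: worse on efficacy (85 vs 86).
Opt10: worse on efficacy (71 vs 86).
No option dominates Opt4.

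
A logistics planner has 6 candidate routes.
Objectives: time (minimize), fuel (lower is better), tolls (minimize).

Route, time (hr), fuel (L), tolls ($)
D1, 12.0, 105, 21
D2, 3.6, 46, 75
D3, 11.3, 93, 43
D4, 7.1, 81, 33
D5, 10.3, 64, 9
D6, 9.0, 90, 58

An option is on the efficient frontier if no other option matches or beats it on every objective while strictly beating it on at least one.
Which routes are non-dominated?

D2, D4, D5

D1: dominated by D5 (time 10.3≤12.0, fuel 64≤105, tolls 9≤21).
D2: not dominated (best time).
D3: dominated by D4 (time 7.1≤11.3, fuel 81≤93, tolls 33≤43).
D4: not dominated.
D5: not dominated (best tolls).
D6: dominated by D4 (time 7.1≤9.0, fuel 81≤90, tolls 33≤58).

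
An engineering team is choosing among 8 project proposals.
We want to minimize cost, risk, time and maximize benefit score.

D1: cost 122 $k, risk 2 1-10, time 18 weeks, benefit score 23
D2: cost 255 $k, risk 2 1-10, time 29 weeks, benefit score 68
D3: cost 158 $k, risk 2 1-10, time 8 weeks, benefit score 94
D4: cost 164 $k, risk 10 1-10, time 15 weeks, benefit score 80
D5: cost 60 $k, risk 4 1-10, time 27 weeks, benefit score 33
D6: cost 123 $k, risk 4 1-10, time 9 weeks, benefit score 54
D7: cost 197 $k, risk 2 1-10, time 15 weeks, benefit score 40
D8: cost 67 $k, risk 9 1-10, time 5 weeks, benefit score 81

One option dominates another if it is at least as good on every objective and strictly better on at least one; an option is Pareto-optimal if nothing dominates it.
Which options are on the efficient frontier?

D1, D3, D5, D6, D8

D1: not dominated.
D2: dominated by D3 (cost 158≤255, risk 2≤2, time 8≤29, benefit score 94≥68).
D3: not dominated (best benefit score).
D4: dominated by D3 (cost 158≤164, risk 2≤10, time 8≤15, benefit score 94≥80).
D5: not dominated (best cost).
D6: not dominated.
D7: dominated by D3 (cost 158≤197, risk 2≤2, time 8≤15, benefit score 94≥40).
D8: not dominated (best time).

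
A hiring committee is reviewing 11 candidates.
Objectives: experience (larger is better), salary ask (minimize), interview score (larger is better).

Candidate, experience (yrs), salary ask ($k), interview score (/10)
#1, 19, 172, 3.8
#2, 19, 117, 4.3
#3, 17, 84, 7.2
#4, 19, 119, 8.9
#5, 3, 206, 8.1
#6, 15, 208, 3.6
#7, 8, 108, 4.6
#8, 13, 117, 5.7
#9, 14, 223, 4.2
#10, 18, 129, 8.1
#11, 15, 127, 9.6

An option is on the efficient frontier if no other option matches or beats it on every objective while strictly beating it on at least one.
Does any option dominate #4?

#1: worse on salary ask (172 vs 119).
#2: worse on interview score (4.3 vs 8.9).
#3: worse on experience (17 vs 19).
#5: worse on experience (3 vs 19).
#6: worse on experience (15 vs 19).
#7: worse on experience (8 vs 19).
#8: worse on experience (13 vs 19).
#9: worse on experience (14 vs 19).
#10: worse on experience (18 vs 19).
#11: worse on experience (15 vs 19).
No option is at least as good as #4 on every objective and strictly better on one.

No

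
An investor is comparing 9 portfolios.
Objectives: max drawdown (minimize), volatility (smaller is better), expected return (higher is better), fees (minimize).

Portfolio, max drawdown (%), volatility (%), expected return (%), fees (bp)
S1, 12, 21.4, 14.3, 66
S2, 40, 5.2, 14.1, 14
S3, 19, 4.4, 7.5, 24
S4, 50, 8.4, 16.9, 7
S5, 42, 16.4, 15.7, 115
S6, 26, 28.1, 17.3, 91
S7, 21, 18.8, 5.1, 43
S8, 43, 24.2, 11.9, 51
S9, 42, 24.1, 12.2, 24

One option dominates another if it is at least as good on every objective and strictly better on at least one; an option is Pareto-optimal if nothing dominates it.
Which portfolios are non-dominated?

S1: not dominated (best max drawdown).
S2: not dominated.
S3: not dominated (best volatility).
S4: not dominated (best fees).
S5: not dominated.
S6: not dominated (best expected return).
S7: dominated by S3 (max drawdown 19≤21, volatility 4.4≤18.8, expected return 7.5≥5.1, fees 24≤43).
S8: dominated by S2 (max drawdown 40≤43, volatility 5.2≤24.2, expected return 14.1≥11.9, fees 14≤51).
S9: dominated by S2 (max drawdown 40≤42, volatility 5.2≤24.1, expected return 14.1≥12.2, fees 14≤24).

S1, S2, S3, S4, S5, S6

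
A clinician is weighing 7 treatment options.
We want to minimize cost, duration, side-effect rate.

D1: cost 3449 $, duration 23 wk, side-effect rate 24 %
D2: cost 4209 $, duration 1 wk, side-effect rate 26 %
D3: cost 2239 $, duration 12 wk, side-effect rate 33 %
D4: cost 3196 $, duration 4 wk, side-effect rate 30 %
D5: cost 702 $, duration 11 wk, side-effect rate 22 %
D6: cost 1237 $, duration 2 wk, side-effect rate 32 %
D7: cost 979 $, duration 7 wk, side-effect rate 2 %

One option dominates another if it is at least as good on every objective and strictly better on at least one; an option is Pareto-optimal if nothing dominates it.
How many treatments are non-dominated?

5

D1: dominated by D5 (cost 702≤3449, duration 11≤23, side-effect rate 22≤24).
D2: not dominated (best duration).
D3: dominated by D5 (cost 702≤2239, duration 11≤12, side-effect rate 22≤33).
D4: not dominated.
D5: not dominated (best cost).
D6: not dominated.
D7: not dominated (best side-effect rate).
Pareto-optimal: D2, D4, D5, D6, D7 → 5.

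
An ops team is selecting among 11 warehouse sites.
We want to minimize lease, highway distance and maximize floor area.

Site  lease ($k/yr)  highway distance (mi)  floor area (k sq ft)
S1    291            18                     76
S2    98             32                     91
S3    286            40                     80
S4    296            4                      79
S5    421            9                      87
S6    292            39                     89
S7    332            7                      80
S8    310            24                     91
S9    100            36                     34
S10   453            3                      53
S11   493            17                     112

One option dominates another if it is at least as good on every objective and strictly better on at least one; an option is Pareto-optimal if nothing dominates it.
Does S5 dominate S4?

No

S5 vs S4: S5 is worse on lease (421 vs 296), so it does not dominate S4.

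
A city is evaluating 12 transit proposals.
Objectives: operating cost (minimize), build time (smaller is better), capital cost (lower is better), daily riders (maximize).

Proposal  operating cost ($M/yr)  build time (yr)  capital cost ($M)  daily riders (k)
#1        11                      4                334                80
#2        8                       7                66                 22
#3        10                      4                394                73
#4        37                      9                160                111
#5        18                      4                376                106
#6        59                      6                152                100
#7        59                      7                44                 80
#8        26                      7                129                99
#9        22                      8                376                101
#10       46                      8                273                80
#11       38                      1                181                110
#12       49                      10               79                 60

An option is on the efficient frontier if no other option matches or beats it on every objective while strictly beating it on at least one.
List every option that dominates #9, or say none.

#5

#5: operating cost 18≤22, build time 4≤8, capital cost 376≤376, daily riders 106≥101 — dominates #9.
Others (#1, #2, #3, #4, #6, #7, #8, #10, #11, #12) are each worse than #9 on at least one objective.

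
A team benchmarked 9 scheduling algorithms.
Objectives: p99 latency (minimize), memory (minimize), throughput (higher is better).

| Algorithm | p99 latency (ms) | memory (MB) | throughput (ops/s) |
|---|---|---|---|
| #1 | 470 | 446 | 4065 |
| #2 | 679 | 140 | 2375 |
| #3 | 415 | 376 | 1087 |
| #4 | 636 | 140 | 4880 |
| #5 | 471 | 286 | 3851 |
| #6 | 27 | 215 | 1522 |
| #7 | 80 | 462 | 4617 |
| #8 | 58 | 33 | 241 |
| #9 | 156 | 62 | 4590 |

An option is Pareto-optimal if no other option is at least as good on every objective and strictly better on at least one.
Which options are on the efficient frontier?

#1: dominated by #9 (p99 latency 156≤470, memory 62≤446, throughput 4590≥4065).
#2: dominated by #4 (p99 latency 636≤679, memory 140≤140, throughput 4880≥2375).
#3: dominated by #6 (p99 latency 27≤415, memory 215≤376, throughput 1522≥1087).
#4: not dominated (best throughput).
#5: dominated by #9 (p99 latency 156≤471, memory 62≤286, throughput 4590≥3851).
#6: not dominated (best p99 latency).
#7: not dominated.
#8: not dominated (best memory).
#9: not dominated.

#4, #6, #7, #8, #9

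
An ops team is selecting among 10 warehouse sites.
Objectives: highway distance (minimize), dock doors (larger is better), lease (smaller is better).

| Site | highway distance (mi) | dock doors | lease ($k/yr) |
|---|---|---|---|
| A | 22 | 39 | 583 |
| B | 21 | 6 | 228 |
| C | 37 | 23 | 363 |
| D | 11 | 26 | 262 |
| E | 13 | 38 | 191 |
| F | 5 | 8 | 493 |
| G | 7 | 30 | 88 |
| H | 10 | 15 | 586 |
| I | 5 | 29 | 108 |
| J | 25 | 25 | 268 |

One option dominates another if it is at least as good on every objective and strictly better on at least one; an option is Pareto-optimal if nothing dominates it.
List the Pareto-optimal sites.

A: not dominated (best dock doors).
B: dominated by E (highway distance 13≤21, dock doors 38≥6, lease 191≤228).
C: dominated by D (highway distance 11≤37, dock doors 26≥23, lease 262≤363).
D: dominated by G (highway distance 7≤11, dock doors 30≥26, lease 88≤262).
E: not dominated.
F: dominated by I (highway distance 5≤5, dock doors 29≥8, lease 108≤493).
G: not dominated (best lease).
H: dominated by G (highway distance 7≤10, dock doors 30≥15, lease 88≤586).
I: not dominated.
J: dominated by D (highway distance 11≤25, dock doors 26≥25, lease 262≤268).

A, E, G, I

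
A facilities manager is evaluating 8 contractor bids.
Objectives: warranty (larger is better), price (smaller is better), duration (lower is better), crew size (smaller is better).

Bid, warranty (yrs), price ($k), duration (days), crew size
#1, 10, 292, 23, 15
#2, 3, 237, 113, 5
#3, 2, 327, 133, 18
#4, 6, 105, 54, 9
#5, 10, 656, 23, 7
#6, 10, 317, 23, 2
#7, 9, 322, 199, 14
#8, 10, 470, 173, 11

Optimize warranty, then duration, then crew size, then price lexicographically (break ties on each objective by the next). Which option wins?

#6

First maximize warranty: best is 10, kept {#1, #5, #6, #8}.
Then minimize duration: best is 23, kept {#1, #5, #6}.
Then minimize crew size: best is 2, kept {#6}.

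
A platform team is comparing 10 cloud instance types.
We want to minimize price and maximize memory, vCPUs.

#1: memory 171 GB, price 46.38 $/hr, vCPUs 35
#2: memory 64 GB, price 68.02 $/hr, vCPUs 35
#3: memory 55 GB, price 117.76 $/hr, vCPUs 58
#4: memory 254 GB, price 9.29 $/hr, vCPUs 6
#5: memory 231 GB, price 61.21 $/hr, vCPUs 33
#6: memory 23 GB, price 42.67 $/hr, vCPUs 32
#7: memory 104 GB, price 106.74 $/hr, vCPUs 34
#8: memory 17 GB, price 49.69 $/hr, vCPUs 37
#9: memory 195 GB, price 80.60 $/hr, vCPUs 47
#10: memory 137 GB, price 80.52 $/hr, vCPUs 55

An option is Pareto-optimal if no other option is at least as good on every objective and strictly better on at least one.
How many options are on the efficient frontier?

#1: not dominated.
#2: dominated by #1 (memory 171≥64, price 46.38≤68.02, vCPUs 35≥35).
#3: not dominated (best vCPUs).
#4: not dominated (best memory).
#5: not dominated.
#6: not dominated.
#7: dominated by #1 (memory 171≥104, price 46.38≤106.74, vCPUs 35≥34).
#8: not dominated.
#9: not dominated.
#10: not dominated.
Pareto-optimal: #1, #3, #4, #5, #6, #8, #9, #10 → 8.

8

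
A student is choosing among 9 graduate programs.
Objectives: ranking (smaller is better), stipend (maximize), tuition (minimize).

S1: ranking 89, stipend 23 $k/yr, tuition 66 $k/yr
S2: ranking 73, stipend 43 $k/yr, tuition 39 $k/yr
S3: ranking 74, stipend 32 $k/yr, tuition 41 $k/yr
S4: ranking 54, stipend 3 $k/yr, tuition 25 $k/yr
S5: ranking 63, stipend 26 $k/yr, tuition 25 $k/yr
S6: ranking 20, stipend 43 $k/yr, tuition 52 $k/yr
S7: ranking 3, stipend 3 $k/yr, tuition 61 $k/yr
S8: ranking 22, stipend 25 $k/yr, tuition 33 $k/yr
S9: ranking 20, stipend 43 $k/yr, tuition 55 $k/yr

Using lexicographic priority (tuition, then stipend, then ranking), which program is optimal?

First minimize tuition: best is 25, kept {S4, S5}.
Then maximize stipend: best is 26, kept {S5}.

S5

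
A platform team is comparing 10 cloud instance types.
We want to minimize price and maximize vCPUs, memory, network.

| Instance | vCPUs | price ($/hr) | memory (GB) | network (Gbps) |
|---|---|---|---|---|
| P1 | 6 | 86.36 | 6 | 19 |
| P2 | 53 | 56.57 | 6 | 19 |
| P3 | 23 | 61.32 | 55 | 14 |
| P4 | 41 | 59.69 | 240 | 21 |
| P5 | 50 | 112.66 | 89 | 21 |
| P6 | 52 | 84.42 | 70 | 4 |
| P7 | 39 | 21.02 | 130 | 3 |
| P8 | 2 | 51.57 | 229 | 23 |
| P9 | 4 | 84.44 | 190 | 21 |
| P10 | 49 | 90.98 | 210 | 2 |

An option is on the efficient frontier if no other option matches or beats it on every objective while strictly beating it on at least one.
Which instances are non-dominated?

P2, P4, P5, P6, P7, P8, P10

P1: dominated by P2 (vCPUs 53≥6, price 56.57≤86.36, memory 6≥6, network 19≥19).
P2: not dominated (best vCPUs).
P3: dominated by P4 (vCPUs 41≥23, price 59.69≤61.32, memory 240≥55, network 21≥14).
P4: not dominated (best memory).
P5: not dominated.
P6: not dominated.
P7: not dominated (best price).
P8: not dominated (best network).
P9: dominated by P4 (vCPUs 41≥4, price 59.69≤84.44, memory 240≥190, network 21≥21).
P10: not dominated.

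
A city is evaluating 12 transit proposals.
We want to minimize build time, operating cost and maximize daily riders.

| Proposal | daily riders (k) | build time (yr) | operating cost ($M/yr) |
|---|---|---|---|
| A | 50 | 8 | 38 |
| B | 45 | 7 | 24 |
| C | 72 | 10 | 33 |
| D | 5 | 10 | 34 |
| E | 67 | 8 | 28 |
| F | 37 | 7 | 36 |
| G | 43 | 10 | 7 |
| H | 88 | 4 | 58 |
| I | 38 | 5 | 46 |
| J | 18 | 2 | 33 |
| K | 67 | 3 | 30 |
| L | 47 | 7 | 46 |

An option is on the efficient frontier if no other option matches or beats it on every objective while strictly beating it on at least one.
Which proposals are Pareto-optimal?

A: dominated by E (daily riders 67≥50, build time 8≤8, operating cost 28≤38).
B: not dominated.
C: not dominated.
D: dominated by B (daily riders 45≥5, build time 7≤10, operating cost 24≤34).
E: not dominated.
F: dominated by B (daily riders 45≥37, build time 7≤7, operating cost 24≤36).
G: not dominated (best operating cost).
H: not dominated (best daily riders).
I: dominated by K (daily riders 67≥38, build time 3≤5, operating cost 30≤46).
J: not dominated (best build time).
K: not dominated.
L: dominated by K (daily riders 67≥47, build time 3≤7, operating cost 30≤46).

B, C, E, G, H, J, K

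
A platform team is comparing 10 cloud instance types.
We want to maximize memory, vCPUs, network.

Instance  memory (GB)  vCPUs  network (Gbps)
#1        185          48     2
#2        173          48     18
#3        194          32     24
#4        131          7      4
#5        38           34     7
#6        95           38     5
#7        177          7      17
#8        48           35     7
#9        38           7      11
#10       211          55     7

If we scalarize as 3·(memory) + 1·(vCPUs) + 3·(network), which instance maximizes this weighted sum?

#10

#1: 3·185 + 1·48 + 3·2 = 609
#2: 3·173 + 1·48 + 3·18 = 621
#3: 3·194 + 1·32 + 3·24 = 686
#4: 3·131 + 1·7 + 3·4 = 412
#5: 3·38 + 1·34 + 3·7 = 169
#6: 3·95 + 1·38 + 3·5 = 338
#7: 3·177 + 1·7 + 3·17 = 589
#8: 3·48 + 1·35 + 3·7 = 200
#9: 3·38 + 1·7 + 3·11 = 154
#10: 3·211 + 1·55 + 3·7 = 709
Highest: #10 at 709.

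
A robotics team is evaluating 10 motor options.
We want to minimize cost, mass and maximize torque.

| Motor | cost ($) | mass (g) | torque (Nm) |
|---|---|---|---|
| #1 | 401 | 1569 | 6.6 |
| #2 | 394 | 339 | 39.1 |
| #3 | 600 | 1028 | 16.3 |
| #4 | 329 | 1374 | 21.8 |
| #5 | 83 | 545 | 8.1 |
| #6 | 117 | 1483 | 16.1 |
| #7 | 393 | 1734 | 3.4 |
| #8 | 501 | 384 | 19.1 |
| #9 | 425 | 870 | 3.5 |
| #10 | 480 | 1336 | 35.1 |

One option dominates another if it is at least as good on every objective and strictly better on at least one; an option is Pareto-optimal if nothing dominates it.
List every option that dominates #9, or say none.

#2, #5

#2: cost 394≤425, mass 339≤870, torque 39.1≥3.5 — dominates #9.
#5: cost 83≤425, mass 545≤870, torque 8.1≥3.5 — dominates #9.
Others (#1, #3, #4, #6, #7, #8, #10) are each worse than #9 on at least one objective.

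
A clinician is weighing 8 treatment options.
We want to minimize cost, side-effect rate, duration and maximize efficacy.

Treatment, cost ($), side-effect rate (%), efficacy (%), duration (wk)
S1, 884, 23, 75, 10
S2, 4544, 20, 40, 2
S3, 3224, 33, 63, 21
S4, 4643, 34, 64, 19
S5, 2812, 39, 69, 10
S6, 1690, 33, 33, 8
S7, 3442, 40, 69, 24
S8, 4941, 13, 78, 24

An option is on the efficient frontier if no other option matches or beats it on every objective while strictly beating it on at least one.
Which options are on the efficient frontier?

S1, S2, S6, S8

S1: not dominated (best cost).
S2: not dominated (best duration).
S3: dominated by S1 (cost 884≤3224, side-effect rate 23≤33, efficacy 75≥63, duration 10≤21).
S4: dominated by S1 (cost 884≤4643, side-effect rate 23≤34, efficacy 75≥64, duration 10≤19).
S5: dominated by S1 (cost 884≤2812, side-effect rate 23≤39, efficacy 75≥69, duration 10≤10).
S6: not dominated.
S7: dominated by S1 (cost 884≤3442, side-effect rate 23≤40, efficacy 75≥69, duration 10≤24).
S8: not dominated (best side-effect rate).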